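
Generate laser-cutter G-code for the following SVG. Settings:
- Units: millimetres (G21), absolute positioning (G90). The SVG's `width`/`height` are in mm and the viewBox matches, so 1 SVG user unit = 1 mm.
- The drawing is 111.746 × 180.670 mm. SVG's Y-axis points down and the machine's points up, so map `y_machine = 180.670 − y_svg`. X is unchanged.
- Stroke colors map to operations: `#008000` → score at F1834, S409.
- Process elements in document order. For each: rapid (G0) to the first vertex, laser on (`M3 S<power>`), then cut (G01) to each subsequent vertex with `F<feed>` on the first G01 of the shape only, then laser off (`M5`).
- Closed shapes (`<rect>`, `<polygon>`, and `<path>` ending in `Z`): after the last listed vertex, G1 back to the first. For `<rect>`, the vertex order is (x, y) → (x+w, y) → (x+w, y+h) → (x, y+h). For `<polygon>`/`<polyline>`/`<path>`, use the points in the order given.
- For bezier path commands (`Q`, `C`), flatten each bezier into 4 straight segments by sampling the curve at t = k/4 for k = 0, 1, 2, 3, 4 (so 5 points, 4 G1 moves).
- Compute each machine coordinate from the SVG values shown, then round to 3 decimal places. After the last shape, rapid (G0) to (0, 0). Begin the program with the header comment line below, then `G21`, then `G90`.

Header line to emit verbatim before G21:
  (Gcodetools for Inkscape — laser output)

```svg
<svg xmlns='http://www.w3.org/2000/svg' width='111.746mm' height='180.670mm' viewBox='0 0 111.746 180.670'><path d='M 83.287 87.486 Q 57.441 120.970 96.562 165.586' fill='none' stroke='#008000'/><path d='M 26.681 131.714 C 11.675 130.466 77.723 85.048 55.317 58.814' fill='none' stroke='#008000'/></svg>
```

1 u = 1 mm; y_m = 180.670 − y.

[1] `<path>` quadratic bezier, #008000→score S409 F1834: (83.287,93.184) → (74.424,75.746) → (73.683,56.917) → (81.062,36.696) → (96.562,15.084)

[2] `<path>` cubic bezier, #008000→score S409 F1834: (26.681,48.956) → (27.976,57.184) → (43.774,76.036) → (58.185,99.573) → (55.317,121.856)

(Gcodetools for Inkscape — laser output)
G21
G90
G0 X83.287 Y93.184
M3 S409
G01 X74.424 Y75.746 F1834
G01 X73.683 Y56.917
G01 X81.062 Y36.696
G01 X96.562 Y15.084
M5
G0 X26.681 Y48.956
M3 S409
G01 X27.976 Y57.184 F1834
G01 X43.774 Y76.036
G01 X58.185 Y99.573
G01 X55.317 Y121.856
M5
G0 X0.000 Y0.000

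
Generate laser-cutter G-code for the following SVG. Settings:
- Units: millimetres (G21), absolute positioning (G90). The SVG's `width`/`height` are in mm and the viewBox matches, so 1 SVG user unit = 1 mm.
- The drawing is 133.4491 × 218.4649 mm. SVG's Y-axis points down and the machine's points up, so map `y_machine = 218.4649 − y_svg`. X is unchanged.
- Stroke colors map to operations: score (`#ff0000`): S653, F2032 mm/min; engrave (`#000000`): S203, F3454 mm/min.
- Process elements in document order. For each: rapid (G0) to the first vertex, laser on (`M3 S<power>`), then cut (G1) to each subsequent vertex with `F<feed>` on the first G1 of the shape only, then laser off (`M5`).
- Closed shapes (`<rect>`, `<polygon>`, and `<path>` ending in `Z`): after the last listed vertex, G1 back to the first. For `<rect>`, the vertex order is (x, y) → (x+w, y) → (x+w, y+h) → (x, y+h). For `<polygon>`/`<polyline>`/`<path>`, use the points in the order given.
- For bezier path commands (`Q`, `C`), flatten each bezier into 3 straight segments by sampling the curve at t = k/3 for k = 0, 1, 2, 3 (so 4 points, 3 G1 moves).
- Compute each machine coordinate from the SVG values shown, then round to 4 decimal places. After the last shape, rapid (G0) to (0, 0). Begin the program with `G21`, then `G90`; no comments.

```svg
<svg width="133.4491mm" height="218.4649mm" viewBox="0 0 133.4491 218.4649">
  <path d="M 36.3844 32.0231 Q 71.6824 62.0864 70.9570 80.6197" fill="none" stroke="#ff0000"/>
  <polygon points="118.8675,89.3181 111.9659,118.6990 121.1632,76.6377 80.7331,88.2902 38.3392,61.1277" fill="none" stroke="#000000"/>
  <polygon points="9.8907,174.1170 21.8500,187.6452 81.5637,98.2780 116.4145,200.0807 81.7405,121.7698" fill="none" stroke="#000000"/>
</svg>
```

G21
G90
G0 X36.3844 Y186.4418
M3 S653
G1 X55.9138 Y167.6807 F2032
G1 X67.4380 Y151.4818
G1 X70.9570 Y137.8452
M5
G0 X118.8675 Y129.1468
M3 S203
G1 X111.9659 Y99.7659 F3454
G1 X121.1632 Y141.8272
G1 X80.7331 Y130.1747
G1 X38.3392 Y157.3372
G1 X118.8675 Y129.1468
M5
G0 X9.8907 Y44.3479
M3 S203
G1 X21.8500 Y30.8197 F3454
G1 X81.5637 Y120.1869
G1 X116.4145 Y18.3842
G1 X81.7405 Y96.6951
G1 X9.8907 Y44.3479
M5
G0 X0.0000 Y0.0000

Since the viewBox matches the mm dimensions, user units are millimetres directly. The only transform is the Y-flip y_m = 218.4649 − y_svg.

Shape 1 is a quadratic bezier drawn with `<path>`. Its stroke #ff0000 means score at S653, F2032. After flipping Y the toolpath is (36.3844,186.4418) → (55.9138,167.6807) → (67.4380,151.4818) → (70.9570,137.8452).

Shape 2 is a closed polygon drawn with `<polygon>`. Its stroke #000000 means engrave at S203, F3454. After flipping Y the toolpath is (118.8675,129.1468) → (111.9659,99.7659) → (121.1632,141.8272) → (80.7331,130.1747) → (38.3392,157.3372) → (118.8675,129.1468), returning to the start.

Shape 3 is a closed polygon drawn with `<polygon>`. Its stroke #000000 means engrave at S203, F3454. After flipping Y the toolpath is (9.8907,44.3479) → (21.8500,30.8197) → (81.5637,120.1869) → (116.4145,18.3842) → (81.7405,96.6951) → (9.8907,44.3479), returning to the start.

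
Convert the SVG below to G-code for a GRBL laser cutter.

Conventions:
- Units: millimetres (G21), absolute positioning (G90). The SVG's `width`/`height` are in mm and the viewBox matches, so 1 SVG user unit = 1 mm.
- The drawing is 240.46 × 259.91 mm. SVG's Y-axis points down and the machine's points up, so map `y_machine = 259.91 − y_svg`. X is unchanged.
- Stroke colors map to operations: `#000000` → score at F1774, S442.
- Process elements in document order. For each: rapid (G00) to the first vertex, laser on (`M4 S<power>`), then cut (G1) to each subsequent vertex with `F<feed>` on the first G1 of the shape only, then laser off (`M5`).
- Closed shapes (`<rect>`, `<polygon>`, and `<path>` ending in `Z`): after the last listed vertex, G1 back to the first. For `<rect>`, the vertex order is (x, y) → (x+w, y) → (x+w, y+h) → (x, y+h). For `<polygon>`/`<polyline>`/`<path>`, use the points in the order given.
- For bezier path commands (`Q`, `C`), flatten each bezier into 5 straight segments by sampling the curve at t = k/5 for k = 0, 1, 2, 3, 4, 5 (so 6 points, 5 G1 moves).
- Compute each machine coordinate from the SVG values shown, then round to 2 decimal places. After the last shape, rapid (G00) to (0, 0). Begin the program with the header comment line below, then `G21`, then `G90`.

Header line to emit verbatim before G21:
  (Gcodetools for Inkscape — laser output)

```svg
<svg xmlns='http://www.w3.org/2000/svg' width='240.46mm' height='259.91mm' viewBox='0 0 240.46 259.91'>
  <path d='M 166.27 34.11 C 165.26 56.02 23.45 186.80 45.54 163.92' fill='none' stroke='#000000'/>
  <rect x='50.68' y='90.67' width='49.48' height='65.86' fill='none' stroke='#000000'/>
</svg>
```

(Gcodetools for Inkscape — laser output)
G21
G90
G00 X166.27 Y225.80
M4 S442
G1 X151.21 Y201.69 F1774
G1 X116.97 Y164.05
G1 X78.20 Y125.49
G1 X49.52 Y98.60
G1 X45.54 Y95.99
M5
G00 X50.68 Y169.24
M4 S442
G1 X100.16 Y169.24 F1774
G1 X100.16 Y103.38
G1 X50.68 Y103.38
G1 X50.68 Y169.24
M5
G00 X0.00 Y0.00

Since the viewBox matches the mm dimensions, user units are millimetres directly. The only transform is the Y-flip y_m = 259.91 − y_svg.

Shape 1 is a cubic bezier drawn with `<path>`. Its stroke #000000 means score at S442, F1774. After flipping Y the toolpath is (166.27,225.80) → (151.21,201.69) → (116.97,164.05) → (78.20,125.49) → (49.52,98.60) → (45.54,95.99).

Shape 2 is a rectangle drawn with `<rect>`. Its stroke #000000 means score at S442, F1774. After flipping Y the toolpath is (50.68,169.24) → (100.16,169.24) → (100.16,103.38) → (50.68,103.38) → (50.68,169.24), returning to the start.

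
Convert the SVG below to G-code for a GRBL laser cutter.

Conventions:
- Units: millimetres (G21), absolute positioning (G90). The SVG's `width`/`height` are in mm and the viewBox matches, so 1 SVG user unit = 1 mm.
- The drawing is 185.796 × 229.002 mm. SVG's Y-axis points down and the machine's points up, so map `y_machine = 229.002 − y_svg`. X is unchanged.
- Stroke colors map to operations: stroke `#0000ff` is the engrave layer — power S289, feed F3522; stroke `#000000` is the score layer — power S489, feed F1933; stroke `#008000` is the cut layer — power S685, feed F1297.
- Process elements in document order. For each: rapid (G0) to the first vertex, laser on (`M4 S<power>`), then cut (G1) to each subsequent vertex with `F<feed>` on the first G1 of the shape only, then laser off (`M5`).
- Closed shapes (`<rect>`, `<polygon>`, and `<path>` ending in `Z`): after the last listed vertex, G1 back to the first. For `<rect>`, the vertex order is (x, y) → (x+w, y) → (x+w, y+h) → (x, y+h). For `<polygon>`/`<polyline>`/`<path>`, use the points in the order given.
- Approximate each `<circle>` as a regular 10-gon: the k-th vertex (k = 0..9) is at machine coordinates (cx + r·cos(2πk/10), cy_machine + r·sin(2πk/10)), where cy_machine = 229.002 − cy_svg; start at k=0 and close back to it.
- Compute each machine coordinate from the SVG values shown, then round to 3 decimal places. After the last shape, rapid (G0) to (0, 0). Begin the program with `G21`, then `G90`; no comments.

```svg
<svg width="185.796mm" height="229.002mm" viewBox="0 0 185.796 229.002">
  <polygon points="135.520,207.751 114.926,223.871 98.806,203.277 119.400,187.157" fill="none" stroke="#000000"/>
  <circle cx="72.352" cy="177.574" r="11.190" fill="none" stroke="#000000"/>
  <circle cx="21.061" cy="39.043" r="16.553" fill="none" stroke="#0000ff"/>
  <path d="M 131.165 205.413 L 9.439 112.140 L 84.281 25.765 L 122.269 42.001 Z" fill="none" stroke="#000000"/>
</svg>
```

1 u = 1 mm; y_m = 229.002 − y.

[1] `<polygon>` regular polygon, #000000→score S489 F1933: (135.520,21.251) → (114.926,5.131) → (98.806,25.725) → (119.400,41.845) → (135.520,21.251) (closed)

[2] `<circle>` circle, #000000→score S489 F1933: (83.542,51.428) → (81.405,58.005) → (75.810,62.070) → (68.894,62.070) → (63.299,58.005) → (61.162,51.428) → (63.299,44.851) → (68.894,40.786) → (75.810,40.786) → (81.405,44.851) → (83.542,51.428) (closed)

[3] `<circle>` circle, #0000ff→engrave S289 F3522: (37.614,189.959) → (34.453,199.689) → (26.176,205.702) → (15.946,205.702) → (7.669,199.689) → (4.508,189.959) → (7.669,180.229) → (15.946,174.216) → (26.176,174.216) → (34.453,180.229) → (37.614,189.959) (closed)

[4] `<path>` closed polygon, #000000→score S489 F1933: (131.165,23.589) → (9.439,116.862) → (84.281,203.237) → (122.269,187.001) → (131.165,23.589) (closed)

G21
G90
G0 X135.520 Y21.251
M4 S489
G1 X114.926 Y5.131 F1933
G1 X98.806 Y25.725
G1 X119.400 Y41.845
G1 X135.520 Y21.251
M5
G0 X83.542 Y51.428
M4 S489
G1 X81.405 Y58.005 F1933
G1 X75.810 Y62.070
G1 X68.894 Y62.070
G1 X63.299 Y58.005
G1 X61.162 Y51.428
G1 X63.299 Y44.851
G1 X68.894 Y40.786
G1 X75.810 Y40.786
G1 X81.405 Y44.851
G1 X83.542 Y51.428
M5
G0 X37.614 Y189.959
M4 S289
G1 X34.453 Y199.689 F3522
G1 X26.176 Y205.702
G1 X15.946 Y205.702
G1 X7.669 Y199.689
G1 X4.508 Y189.959
G1 X7.669 Y180.229
G1 X15.946 Y174.216
G1 X26.176 Y174.216
G1 X34.453 Y180.229
G1 X37.614 Y189.959
M5
G0 X131.165 Y23.589
M4 S489
G1 X9.439 Y116.862 F1933
G1 X84.281 Y203.237
G1 X122.269 Y187.001
G1 X131.165 Y23.589
M5
G0 X0.000 Y0.000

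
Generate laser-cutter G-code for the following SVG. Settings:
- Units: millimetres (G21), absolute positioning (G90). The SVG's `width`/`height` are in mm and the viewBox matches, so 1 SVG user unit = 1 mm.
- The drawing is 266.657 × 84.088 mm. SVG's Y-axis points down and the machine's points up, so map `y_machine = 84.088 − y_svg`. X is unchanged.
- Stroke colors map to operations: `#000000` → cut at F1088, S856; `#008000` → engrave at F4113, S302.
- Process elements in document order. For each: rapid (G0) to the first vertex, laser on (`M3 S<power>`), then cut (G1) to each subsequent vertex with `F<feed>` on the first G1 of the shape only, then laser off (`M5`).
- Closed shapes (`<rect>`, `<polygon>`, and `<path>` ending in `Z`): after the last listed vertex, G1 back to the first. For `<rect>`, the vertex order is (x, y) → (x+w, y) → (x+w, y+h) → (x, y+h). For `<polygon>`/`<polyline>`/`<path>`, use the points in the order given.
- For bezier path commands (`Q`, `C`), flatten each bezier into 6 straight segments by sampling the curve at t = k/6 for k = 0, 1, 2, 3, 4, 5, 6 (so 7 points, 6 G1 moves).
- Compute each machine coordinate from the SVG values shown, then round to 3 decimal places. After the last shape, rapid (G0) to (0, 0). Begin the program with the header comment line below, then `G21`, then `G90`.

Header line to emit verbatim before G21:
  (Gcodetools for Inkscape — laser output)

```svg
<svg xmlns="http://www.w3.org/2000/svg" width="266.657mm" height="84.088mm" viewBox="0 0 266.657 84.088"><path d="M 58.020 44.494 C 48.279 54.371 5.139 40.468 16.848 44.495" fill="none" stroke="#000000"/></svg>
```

1 u = 1 mm; y_m = 84.088 − y.

[1] `<path>` cubic bezier, #000000→cut S856 F1088: (58.020,39.594) → (50.775,36.444) → (40.414,36.099) → (29.390,37.400) → (20.154,39.188) → (15.156,40.305) → (16.848,39.593)

(Gcodetools for Inkscape — laser output)
G21
G90
G0 X58.020 Y39.594
M3 S856
G1 X50.775 Y36.444 F1088
G1 X40.414 Y36.099
G1 X29.390 Y37.400
G1 X20.154 Y39.188
G1 X15.156 Y40.305
G1 X16.848 Y39.593
M5
G0 X0.000 Y0.000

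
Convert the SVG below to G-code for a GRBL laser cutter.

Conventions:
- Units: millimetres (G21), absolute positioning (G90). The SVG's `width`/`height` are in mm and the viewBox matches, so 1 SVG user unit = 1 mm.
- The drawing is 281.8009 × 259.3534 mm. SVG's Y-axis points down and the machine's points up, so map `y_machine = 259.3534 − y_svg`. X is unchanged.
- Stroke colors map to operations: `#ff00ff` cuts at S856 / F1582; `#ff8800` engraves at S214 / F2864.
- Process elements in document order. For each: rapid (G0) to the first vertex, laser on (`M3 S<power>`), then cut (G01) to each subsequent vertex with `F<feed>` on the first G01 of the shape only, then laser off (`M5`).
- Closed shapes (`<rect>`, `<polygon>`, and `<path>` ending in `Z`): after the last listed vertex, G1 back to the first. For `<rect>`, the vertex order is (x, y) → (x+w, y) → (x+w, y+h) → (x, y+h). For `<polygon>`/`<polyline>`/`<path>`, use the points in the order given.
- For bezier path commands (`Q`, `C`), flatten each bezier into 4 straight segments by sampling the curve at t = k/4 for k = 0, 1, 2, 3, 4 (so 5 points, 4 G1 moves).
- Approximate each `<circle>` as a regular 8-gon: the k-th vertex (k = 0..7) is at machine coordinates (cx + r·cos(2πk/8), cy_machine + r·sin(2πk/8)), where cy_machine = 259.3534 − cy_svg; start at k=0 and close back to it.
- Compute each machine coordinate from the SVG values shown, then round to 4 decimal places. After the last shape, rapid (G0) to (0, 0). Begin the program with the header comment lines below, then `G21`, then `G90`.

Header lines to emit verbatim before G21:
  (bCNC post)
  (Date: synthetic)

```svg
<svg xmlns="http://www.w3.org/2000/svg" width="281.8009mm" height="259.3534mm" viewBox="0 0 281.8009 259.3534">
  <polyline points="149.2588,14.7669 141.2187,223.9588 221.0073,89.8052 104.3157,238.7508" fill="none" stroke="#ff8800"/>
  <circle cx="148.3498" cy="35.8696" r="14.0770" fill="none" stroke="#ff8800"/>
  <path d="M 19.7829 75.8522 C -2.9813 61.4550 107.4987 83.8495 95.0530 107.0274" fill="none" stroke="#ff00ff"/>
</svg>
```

(bCNC post)
(Date: synthetic)
G21
G90
G0 X149.2588 Y244.5865
M3 S214
G01 X141.2187 Y35.3946 F2864
G01 X221.0073 Y169.5482
G01 X104.3157 Y20.6026
M5
G0 X162.4268 Y223.4838
M3 S214
G01 X158.3037 Y233.4377 F2864
G01 X148.3498 Y237.5608
G01 X138.3959 Y233.4377
G01 X134.2728 Y223.4838
G01 X138.3959 Y213.5299
G01 X148.3498 Y209.4068
G01 X158.3037 Y213.5299
G01 X162.4268 Y223.4838
M5
G0 X19.7829 Y183.5012
M3 S856
G01 X23.6904 Y187.9633 F1582
G01 X53.5485 Y182.0043
G01 X85.3414 Y168.9999
G01 X95.0530 Y152.3260
M5
G0 X0.0000 Y0.0000

Since the viewBox matches the mm dimensions, user units are millimetres directly. The only transform is the Y-flip y_m = 259.3534 − y_svg.

Shape 1 is a open polyline drawn with `<polyline>`. Its stroke #ff8800 means engrave at S214, F2864. After flipping Y the toolpath is (149.2588,244.5865) → (141.2187,35.3946) → (221.0073,169.5482) → (104.3157,20.6026).

Shape 2 is a circle drawn with `<circle>`. Its stroke #ff8800 means engrave at S214, F2864. After flipping Y the toolpath is (162.4268,223.4838) → (158.3037,233.4377) → (148.3498,237.5608) → (138.3959,233.4377) → (134.2728,223.4838) → (138.3959,213.5299) → (148.3498,209.4068) → (158.3037,213.5299) → (162.4268,223.4838), returning to the start.

Shape 3 is a cubic bezier drawn with `<path>`. Its stroke #ff00ff means cut at S856, F1582. After flipping Y the toolpath is (19.7829,183.5012) → (23.6904,187.9633) → (53.5485,182.0043) → (85.3414,168.9999) → (95.0530,152.3260).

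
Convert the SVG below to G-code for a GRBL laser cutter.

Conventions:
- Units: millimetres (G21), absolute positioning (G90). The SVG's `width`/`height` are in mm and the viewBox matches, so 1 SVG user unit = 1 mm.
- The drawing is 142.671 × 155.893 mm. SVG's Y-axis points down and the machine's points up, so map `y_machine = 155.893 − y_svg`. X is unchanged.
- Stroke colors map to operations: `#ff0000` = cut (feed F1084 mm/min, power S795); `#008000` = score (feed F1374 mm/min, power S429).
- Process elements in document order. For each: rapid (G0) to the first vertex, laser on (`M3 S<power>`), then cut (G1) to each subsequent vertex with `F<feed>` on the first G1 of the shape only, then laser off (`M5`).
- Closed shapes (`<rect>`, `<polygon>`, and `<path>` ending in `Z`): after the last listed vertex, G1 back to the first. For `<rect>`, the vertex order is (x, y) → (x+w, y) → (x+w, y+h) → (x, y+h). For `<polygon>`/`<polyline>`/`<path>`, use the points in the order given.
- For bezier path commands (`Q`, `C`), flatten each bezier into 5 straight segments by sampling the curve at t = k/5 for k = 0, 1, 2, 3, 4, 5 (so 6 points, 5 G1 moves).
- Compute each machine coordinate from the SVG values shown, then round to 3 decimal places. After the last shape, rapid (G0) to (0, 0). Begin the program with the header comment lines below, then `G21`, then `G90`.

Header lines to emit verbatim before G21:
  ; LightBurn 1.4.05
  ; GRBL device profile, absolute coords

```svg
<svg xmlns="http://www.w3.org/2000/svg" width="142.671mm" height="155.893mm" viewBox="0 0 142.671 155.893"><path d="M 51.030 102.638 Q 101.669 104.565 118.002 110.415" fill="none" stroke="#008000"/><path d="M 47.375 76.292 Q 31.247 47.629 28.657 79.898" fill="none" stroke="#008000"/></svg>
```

1 u = 1 mm; y_m = 155.893 − y.

[1] `<path>` quadratic bezier, #008000→score S429 F1374: (51.030,53.255) → (69.913,52.327) → (86.052,51.086) → (99.447,49.530) → (110.097,47.661) → (118.002,45.478)

[2] `<path>` quadratic bezier, #008000→score S429 F1374: (47.375,79.601) → (41.465,88.629) → (36.639,92.782) → (32.895,92.061) → (30.235,86.465) → (28.657,75.995)

; LightBurn 1.4.05
; GRBL device profile, absolute coords
G21
G90
G0 X51.030 Y53.255
M3 S429
G1 X69.913 Y52.327 F1374
G1 X86.052 Y51.086
G1 X99.447 Y49.530
G1 X110.097 Y47.661
G1 X118.002 Y45.478
M5
G0 X47.375 Y79.601
M3 S429
G1 X41.465 Y88.629 F1374
G1 X36.639 Y92.782
G1 X32.895 Y92.061
G1 X30.235 Y86.465
G1 X28.657 Y75.995
M5
G0 X0.000 Y0.000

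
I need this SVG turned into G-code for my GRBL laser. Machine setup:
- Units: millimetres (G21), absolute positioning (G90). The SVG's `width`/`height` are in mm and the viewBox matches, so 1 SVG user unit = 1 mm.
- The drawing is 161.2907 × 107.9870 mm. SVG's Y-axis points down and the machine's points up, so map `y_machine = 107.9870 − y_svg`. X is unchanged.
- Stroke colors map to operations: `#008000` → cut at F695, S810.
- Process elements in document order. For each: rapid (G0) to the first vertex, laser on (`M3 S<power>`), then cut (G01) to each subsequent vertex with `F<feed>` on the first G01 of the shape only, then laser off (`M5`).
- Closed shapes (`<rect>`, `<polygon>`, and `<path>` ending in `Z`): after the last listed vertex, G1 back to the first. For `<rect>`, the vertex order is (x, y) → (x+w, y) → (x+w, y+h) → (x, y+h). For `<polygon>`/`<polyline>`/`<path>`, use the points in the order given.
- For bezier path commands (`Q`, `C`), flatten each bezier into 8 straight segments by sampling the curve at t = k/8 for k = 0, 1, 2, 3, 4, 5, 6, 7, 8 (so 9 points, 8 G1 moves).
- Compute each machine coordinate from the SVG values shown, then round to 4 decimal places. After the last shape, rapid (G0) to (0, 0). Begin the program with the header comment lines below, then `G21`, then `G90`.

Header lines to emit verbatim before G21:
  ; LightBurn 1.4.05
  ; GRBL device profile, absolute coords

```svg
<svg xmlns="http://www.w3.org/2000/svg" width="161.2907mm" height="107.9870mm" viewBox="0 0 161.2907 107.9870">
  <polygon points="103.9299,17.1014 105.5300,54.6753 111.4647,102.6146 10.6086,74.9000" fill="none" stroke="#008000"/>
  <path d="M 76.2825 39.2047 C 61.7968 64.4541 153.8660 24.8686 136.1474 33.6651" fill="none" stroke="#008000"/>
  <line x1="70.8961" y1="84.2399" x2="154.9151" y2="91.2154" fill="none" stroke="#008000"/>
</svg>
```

viewBox `0 0 161.2907 107.9870` with mm width/height → 1 unit = 1 mm. Flip: y_m = 107.9870 − y_svg.

**Shape 1** — `<polygon>` closed polygon, stroke `#008000` → cut (S810, F695). Machine vertices: (103.9299,90.8856) → (105.5300,53.3117) → (111.4647,5.3724) → (10.6086,33.0870) → (103.9299,90.8856). Closed: final G1 returns to the first vertex.

**Shape 2** — `<path>` cubic bezier, stroke `#008000` → cut (S810, F695). Control points (SVG): P0=(76.2825,39.2047), P1=(61.7968,64.4541), P2=(153.8660,24.8686), P3=(136.1474,33.6651); sampled at t=k/8. Machine vertices: (76.2825,68.7823) → (75.4226,62.1318) → (82.0169,60.2328) → (93.5302,61.7585) → (107.4273,65.3823) → (121.1728,69.7772) → (132.2315,73.6167) → (138.0681,75.5738) → (136.1474,74.3219). Open path.

**Shape 3** — `<line>` line segment, stroke `#008000` → cut (S810, F695). Machine vertices: (70.8961,23.7471) → (154.9151,16.7716). Open path.

; LightBurn 1.4.05
; GRBL device profile, absolute coords
G21
G90
G0 X103.9299 Y90.8856
M3 S810
G01 X105.5300 Y53.3117 F695
G01 X111.4647 Y5.3724
G01 X10.6086 Y33.0870
G01 X103.9299 Y90.8856
M5
G0 X76.2825 Y68.7823
M3 S810
G01 X75.4226 Y62.1318 F695
G01 X82.0169 Y60.2328
G01 X93.5302 Y61.7585
G01 X107.4273 Y65.3823
G01 X121.1728 Y69.7772
G01 X132.2315 Y73.6167
G01 X138.0681 Y75.5738
G01 X136.1474 Y74.3219
M5
G0 X70.8961 Y23.7471
M3 S810
G01 X154.9151 Y16.7716 F695
M5
G0 X0.0000 Y0.0000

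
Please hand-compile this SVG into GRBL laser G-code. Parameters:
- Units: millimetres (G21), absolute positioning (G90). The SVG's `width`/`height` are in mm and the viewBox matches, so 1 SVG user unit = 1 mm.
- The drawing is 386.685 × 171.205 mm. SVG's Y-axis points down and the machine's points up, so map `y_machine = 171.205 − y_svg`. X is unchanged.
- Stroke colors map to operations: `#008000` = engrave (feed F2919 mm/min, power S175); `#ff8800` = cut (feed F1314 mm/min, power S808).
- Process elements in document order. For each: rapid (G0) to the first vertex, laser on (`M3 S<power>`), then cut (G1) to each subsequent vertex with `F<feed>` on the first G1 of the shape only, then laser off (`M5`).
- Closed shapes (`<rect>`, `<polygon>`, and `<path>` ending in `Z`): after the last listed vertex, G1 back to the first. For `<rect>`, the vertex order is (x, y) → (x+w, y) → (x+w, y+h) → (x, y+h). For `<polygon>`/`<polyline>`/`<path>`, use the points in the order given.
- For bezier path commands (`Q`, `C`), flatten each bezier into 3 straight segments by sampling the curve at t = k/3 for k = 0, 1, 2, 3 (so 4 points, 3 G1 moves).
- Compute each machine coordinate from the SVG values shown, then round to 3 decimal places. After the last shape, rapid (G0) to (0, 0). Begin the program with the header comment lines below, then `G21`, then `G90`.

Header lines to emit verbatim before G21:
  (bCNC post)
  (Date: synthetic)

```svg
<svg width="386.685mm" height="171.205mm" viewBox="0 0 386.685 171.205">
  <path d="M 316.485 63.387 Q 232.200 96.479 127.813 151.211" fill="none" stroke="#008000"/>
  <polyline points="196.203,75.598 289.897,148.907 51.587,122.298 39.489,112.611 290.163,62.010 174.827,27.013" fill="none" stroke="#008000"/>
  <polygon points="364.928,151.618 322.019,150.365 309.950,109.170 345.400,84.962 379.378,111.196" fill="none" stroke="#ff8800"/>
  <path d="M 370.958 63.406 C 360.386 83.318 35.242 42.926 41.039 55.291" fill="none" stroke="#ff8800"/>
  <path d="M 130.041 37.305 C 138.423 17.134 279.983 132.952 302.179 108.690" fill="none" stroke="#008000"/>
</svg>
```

Since the viewBox matches the mm dimensions, user units are millimetres directly. The only transform is the Y-flip y_m = 171.205 − y_svg.

Shape 1 is a quadratic bezier drawn with `<path>`. Its stroke #008000 means engrave at S175, F2919. After flipping Y the toolpath is (316.485,107.818) → (258.061,83.352) → (195.171,54.078) → (127.813,19.994).

Shape 2 is a open polyline drawn with `<polyline>`. Its stroke #008000 means engrave at S175, F2919. After flipping Y the toolpath is (196.203,95.607) → (289.897,22.298) → (51.587,48.907) → (39.489,58.594) → (290.163,109.195) → (174.827,144.192).

Shape 3 is a regular polygon drawn with `<polygon>`. Its stroke #ff8800 means cut at S808, F1314. After flipping Y the toolpath is (364.928,19.587) → (322.019,20.840) → (309.950,62.035) → (345.400,86.243) → (379.378,60.009) → (364.928,19.587), returning to the start.

Shape 4 is a cubic bezier drawn with `<path>`. Its stroke #ff8800 means cut at S808, F1314. After flipping Y the toolpath is (370.958,107.799) → (279.437,103.801) → (121.648,114.881) → (41.039,115.914).

Shape 5 is a cubic bezier drawn with `<path>`. Its stroke #008000 means engrave at S175, F2919. After flipping Y the toolpath is (130.041,133.900) → (173.462,118.966) → (249.548,74.722) → (302.179,62.515).

(bCNC post)
(Date: synthetic)
G21
G90
G0 X316.485 Y107.818
M3 S175
G1 X258.061 Y83.352 F2919
G1 X195.171 Y54.078
G1 X127.813 Y19.994
M5
G0 X196.203 Y95.607
M3 S175
G1 X289.897 Y22.298 F2919
G1 X51.587 Y48.907
G1 X39.489 Y58.594
G1 X290.163 Y109.195
G1 X174.827 Y144.192
M5
G0 X364.928 Y19.587
M3 S808
G1 X322.019 Y20.840 F1314
G1 X309.950 Y62.035
G1 X345.400 Y86.243
G1 X379.378 Y60.009
G1 X364.928 Y19.587
M5
G0 X370.958 Y107.799
M3 S808
G1 X279.437 Y103.801 F1314
G1 X121.648 Y114.881
G1 X41.039 Y115.914
M5
G0 X130.041 Y133.900
M3 S175
G1 X173.462 Y118.966 F2919
G1 X249.548 Y74.722
G1 X302.179 Y62.515
M5
G0 X0.000 Y0.000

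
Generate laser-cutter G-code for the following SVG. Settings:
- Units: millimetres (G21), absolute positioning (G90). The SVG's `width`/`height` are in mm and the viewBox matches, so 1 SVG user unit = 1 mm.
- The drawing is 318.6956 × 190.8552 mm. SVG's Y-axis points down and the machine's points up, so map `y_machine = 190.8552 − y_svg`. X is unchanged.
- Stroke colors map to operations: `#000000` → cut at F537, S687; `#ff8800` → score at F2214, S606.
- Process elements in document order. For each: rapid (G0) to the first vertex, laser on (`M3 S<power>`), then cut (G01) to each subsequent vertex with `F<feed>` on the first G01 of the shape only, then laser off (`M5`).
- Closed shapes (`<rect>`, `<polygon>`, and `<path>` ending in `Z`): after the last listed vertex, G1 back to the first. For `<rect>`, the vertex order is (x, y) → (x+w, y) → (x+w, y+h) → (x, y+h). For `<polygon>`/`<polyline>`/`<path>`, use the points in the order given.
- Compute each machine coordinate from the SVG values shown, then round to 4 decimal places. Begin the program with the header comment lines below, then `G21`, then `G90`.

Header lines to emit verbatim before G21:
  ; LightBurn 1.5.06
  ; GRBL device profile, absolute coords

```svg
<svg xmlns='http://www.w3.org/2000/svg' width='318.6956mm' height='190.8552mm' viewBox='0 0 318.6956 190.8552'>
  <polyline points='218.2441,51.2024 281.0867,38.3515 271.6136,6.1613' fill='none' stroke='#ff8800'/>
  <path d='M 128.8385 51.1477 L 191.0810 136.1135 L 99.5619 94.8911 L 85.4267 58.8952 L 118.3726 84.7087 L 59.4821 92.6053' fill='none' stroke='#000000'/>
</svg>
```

; LightBurn 1.5.06
; GRBL device profile, absolute coords
G21
G90
G0 X218.2441 Y139.6528
M3 S606
G01 X281.0867 Y152.5037 F2214
G01 X271.6136 Y184.6939
M5
G0 X128.8385 Y139.7075
M3 S687
G01 X191.0810 Y54.7417 F537
G01 X99.5619 Y95.9641
G01 X85.4267 Y131.9600
G01 X118.3726 Y106.1465
G01 X59.4821 Y98.2499
M5

viewBox `0 0 318.6956 190.8552` with mm width/height → 1 unit = 1 mm. Flip: y_m = 190.8552 − y_svg.

**Shape 1** — `<polyline>` open polyline, stroke `#ff8800` → score (S606, F2214). Machine vertices: (218.2441,139.6528) → (281.0867,152.5037) → (271.6136,184.6939). Open path.

**Shape 2** — `<path>` open polyline, stroke `#000000` → cut (S687, F537). Machine vertices: (128.8385,139.7075) → (191.0810,54.7417) → (99.5619,95.9641) → (85.4267,131.9600) → (118.3726,106.1465) → (59.4821,98.2499). Open path.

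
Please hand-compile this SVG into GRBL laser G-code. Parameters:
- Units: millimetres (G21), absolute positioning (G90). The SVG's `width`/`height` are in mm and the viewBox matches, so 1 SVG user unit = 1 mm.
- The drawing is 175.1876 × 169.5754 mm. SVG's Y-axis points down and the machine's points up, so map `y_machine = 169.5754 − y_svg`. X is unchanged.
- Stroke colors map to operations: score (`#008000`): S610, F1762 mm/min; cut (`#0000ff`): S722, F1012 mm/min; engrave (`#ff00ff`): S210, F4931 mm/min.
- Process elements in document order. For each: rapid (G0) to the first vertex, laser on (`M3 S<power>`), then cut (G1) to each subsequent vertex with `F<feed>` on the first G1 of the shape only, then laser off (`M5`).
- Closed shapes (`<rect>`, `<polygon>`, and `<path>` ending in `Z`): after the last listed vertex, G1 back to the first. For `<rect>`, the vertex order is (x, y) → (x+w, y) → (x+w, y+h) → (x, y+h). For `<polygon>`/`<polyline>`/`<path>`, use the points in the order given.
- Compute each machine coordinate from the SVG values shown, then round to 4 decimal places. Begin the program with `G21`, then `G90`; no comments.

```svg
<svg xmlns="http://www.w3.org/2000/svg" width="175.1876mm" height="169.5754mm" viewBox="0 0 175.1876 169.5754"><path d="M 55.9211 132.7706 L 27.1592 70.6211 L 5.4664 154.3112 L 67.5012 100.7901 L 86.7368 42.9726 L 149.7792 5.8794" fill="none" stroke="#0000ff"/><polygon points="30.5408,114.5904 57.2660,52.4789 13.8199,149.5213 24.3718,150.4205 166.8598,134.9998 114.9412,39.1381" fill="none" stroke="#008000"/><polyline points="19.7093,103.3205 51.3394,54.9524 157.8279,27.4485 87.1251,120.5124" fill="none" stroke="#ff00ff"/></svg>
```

1 u = 1 mm; y_m = 169.5754 − y.

[1] `<path>` open polyline, #0000ff→cut S722 F1012: (55.9211,36.8048) → (27.1592,98.9543) → (5.4664,15.2642) → (67.5012,68.7853) → (86.7368,126.6028) → (149.7792,163.6960)

[2] `<polygon>` closed polygon, #008000→score S610 F1762: (30.5408,54.9850) → (57.2660,117.0965) → (13.8199,20.0541) → (24.3718,19.1549) → (166.8598,34.5756) → (114.9412,130.4373) → (30.5408,54.9850) (closed)

[3] `<polyline>` open polyline, #ff00ff→engrave S210 F4931: (19.7093,66.2549) → (51.3394,114.6230) → (157.8279,142.1269) → (87.1251,49.0630)

G21
G90
G0 X55.9211 Y36.8048
M3 S722
G1 X27.1592 Y98.9543 F1012
G1 X5.4664 Y15.2642
G1 X67.5012 Y68.7853
G1 X86.7368 Y126.6028
G1 X149.7792 Y163.6960
M5
G0 X30.5408 Y54.9850
M3 S610
G1 X57.2660 Y117.0965 F1762
G1 X13.8199 Y20.0541
G1 X24.3718 Y19.1549
G1 X166.8598 Y34.5756
G1 X114.9412 Y130.4373
G1 X30.5408 Y54.9850
M5
G0 X19.7093 Y66.2549
M3 S210
G1 X51.3394 Y114.6230 F4931
G1 X157.8279 Y142.1269
G1 X87.1251 Y49.0630
M5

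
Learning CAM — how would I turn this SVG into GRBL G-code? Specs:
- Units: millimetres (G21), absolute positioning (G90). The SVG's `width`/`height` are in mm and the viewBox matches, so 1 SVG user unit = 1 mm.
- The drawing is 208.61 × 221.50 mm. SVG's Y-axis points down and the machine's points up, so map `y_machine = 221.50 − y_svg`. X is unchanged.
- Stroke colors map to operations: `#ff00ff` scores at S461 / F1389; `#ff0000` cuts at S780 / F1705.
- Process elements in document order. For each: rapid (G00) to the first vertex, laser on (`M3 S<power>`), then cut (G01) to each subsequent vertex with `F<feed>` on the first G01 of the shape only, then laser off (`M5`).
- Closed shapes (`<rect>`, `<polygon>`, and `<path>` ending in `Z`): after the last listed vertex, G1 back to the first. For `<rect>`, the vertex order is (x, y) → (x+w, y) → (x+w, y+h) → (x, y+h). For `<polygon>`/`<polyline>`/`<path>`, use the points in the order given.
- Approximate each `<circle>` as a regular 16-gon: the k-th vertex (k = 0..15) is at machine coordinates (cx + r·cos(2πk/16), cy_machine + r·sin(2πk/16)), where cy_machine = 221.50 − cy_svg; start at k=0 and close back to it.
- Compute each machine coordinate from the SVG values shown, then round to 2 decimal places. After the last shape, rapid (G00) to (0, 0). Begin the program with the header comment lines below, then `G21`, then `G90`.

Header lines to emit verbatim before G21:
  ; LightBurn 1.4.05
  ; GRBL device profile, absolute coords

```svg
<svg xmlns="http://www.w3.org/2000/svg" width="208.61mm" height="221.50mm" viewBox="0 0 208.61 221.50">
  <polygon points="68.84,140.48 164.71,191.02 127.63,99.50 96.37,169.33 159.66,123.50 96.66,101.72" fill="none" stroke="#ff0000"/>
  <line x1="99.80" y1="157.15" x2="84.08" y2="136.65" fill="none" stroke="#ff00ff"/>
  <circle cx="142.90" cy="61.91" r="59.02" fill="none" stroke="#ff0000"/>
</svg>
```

1 u = 1 mm; y_m = 221.50 − y.

[1] `<polygon>` closed polygon, #ff0000→cut S780 F1705: (68.84,81.02) → (164.71,30.48) → (127.63,122.00) → (96.37,52.17) → (159.66,98.00) → (96.66,119.78) → (68.84,81.02) (closed)

[2] `<line>` line segment, #ff00ff→score S461 F1389: (99.80,64.35) → (84.08,84.85)

[3] `<circle>` circle, #ff0000→cut S780 F1705: (201.92,159.59) → (197.43,182.18) → (184.63,201.32) → (165.49,214.12) → (142.90,218.61) → (120.31,214.12) → (101.17,201.32) → (88.37,182.18) → (83.88,159.59) → (88.37,137.00) → (101.17,117.86) → (120.31,105.06) → (142.90,100.57) → (165.49,105.06) → (184.63,117.86) → (197.43,137.00) → (201.92,159.59) (closed)

; LightBurn 1.4.05
; GRBL device profile, absolute coords
G21
G90
G00 X68.84 Y81.02
M3 S780
G01 X164.71 Y30.48 F1705
G01 X127.63 Y122.00
G01 X96.37 Y52.17
G01 X159.66 Y98.00
G01 X96.66 Y119.78
G01 X68.84 Y81.02
M5
G00 X99.80 Y64.35
M3 S461
G01 X84.08 Y84.85 F1389
M5
G00 X201.92 Y159.59
M3 S780
G01 X197.43 Y182.18 F1705
G01 X184.63 Y201.32
G01 X165.49 Y214.12
G01 X142.90 Y218.61
G01 X120.31 Y214.12
G01 X101.17 Y201.32
G01 X88.37 Y182.18
G01 X83.88 Y159.59
G01 X88.37 Y137.00
G01 X101.17 Y117.86
G01 X120.31 Y105.06
G01 X142.90 Y100.57
G01 X165.49 Y105.06
G01 X184.63 Y117.86
G01 X197.43 Y137.00
G01 X201.92 Y159.59
M5
G00 X0.00 Y0.00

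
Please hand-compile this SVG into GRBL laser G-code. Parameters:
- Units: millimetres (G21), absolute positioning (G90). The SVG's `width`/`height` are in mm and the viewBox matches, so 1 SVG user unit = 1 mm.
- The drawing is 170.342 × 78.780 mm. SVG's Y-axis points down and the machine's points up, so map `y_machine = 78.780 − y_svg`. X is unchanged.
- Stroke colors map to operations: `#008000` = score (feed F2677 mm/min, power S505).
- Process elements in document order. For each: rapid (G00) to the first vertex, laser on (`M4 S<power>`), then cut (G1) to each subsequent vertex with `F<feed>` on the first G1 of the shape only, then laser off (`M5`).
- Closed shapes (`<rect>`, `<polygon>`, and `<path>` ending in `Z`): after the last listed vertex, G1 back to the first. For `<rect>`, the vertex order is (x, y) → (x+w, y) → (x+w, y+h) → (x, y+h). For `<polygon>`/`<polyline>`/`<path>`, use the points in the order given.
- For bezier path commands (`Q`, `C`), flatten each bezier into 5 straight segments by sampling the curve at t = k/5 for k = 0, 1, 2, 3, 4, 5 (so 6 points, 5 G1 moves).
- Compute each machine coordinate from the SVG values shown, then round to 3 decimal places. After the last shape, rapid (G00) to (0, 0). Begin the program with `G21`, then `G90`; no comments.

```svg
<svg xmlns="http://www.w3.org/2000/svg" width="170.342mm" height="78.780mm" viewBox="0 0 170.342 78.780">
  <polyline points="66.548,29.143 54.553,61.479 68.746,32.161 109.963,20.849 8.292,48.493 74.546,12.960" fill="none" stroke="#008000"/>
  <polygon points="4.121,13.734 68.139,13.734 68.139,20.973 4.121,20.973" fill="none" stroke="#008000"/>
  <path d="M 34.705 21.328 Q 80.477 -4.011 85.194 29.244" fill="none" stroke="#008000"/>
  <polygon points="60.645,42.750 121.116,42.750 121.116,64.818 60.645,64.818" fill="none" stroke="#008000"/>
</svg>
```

viewBox `0 0 170.342 78.780` with mm width/height → 1 unit = 1 mm. Flip: y_m = 78.780 − y_svg.

**Shape 1** — `<polyline>` open polyline, stroke `#008000` → score (S505, F2677). Machine vertices: (66.548,49.637) → (54.553,17.301) → (68.746,46.619) → (109.963,57.931) → (8.292,30.287) → (74.546,65.820). Open path.

**Shape 2** — `<polygon>` rectangle, stroke `#008000` → score (S505, F2677). Machine vertices: (4.121,65.046) → (68.139,65.046) → (68.139,57.807) → (4.121,57.807) → (4.121,65.046). Closed: final G1 returns to the first vertex.

**Shape 3** — `<path>` quadratic bezier, stroke `#008000` → score (S505, F2677). Control points (SVG): P0=(34.705,21.328), P1=(80.477,-4.011), P2=(85.194,29.244); sampled at t=k/5. Machine vertices: (34.705,57.452) → (51.372,65.244) → (64.754,68.348) → (74.852,66.765) → (81.665,60.494) → (85.194,49.536). Open path.

**Shape 4** — `<polygon>` rectangle, stroke `#008000` → score (S505, F2677). Machine vertices: (60.645,36.030) → (121.116,36.030) → (121.116,13.962) → (60.645,13.962) → (60.645,36.030). Closed: final G1 returns to the first vertex.

G21
G90
G00 X66.548 Y49.637
M4 S505
G1 X54.553 Y17.301 F2677
G1 X68.746 Y46.619
G1 X109.963 Y57.931
G1 X8.292 Y30.287
G1 X74.546 Y65.820
M5
G00 X4.121 Y65.046
M4 S505
G1 X68.139 Y65.046 F2677
G1 X68.139 Y57.807
G1 X4.121 Y57.807
G1 X4.121 Y65.046
M5
G00 X34.705 Y57.452
M4 S505
G1 X51.372 Y65.244 F2677
G1 X64.754 Y68.348
G1 X74.852 Y66.765
G1 X81.665 Y60.494
G1 X85.194 Y49.536
M5
G00 X60.645 Y36.030
M4 S505
G1 X121.116 Y36.030 F2677
G1 X121.116 Y13.962
G1 X60.645 Y13.962
G1 X60.645 Y36.030
M5
G00 X0.000 Y0.000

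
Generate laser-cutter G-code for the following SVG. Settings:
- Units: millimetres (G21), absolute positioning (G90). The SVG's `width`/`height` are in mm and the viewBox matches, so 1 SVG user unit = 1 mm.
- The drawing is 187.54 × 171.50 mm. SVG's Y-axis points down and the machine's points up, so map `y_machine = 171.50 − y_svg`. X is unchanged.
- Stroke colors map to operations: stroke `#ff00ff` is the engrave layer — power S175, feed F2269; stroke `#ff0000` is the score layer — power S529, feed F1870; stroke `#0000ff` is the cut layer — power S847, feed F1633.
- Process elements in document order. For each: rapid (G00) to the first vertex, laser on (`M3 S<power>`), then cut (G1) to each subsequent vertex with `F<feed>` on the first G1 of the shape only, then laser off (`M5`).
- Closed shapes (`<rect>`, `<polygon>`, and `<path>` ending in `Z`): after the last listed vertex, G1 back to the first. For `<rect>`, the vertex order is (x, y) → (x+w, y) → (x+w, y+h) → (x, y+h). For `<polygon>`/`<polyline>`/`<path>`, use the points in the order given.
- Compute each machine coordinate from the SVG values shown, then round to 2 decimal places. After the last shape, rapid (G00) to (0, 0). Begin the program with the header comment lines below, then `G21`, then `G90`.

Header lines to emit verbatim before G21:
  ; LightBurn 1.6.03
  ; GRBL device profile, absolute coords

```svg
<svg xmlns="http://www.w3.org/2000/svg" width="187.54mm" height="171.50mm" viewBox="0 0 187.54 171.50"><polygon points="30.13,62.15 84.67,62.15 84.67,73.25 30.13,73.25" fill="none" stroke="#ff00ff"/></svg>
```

viewBox `0 0 187.54 171.50` with mm width/height → 1 unit = 1 mm. Flip: y_m = 171.50 − y_svg.

**Shape 1** — `<polygon>` rectangle, stroke `#ff00ff` → engrave (S175, F2269). Machine vertices: (30.13,109.35) → (84.67,109.35) → (84.67,98.25) → (30.13,98.25) → (30.13,109.35). Closed: final G1 returns to the first vertex.

; LightBurn 1.6.03
; GRBL device profile, absolute coords
G21
G90
G00 X30.13 Y109.35
M3 S175
G1 X84.67 Y109.35 F2269
G1 X84.67 Y98.25
G1 X30.13 Y98.25
G1 X30.13 Y109.35
M5
G00 X0.00 Y0.00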